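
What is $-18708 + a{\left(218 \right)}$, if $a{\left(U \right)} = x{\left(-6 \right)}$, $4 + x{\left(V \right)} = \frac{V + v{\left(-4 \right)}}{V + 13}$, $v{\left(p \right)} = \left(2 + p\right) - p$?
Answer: $- \frac{130988}{7} \approx -18713.0$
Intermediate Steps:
$v{\left(p \right)} = 2$
$x{\left(V \right)} = -4 + \frac{2 + V}{13 + V}$ ($x{\left(V \right)} = -4 + \frac{V + 2}{V + 13} = -4 + \frac{2 + V}{13 + V}$)
$a{\left(U \right)} = - \frac{32}{7}$ ($a{\left(U \right)} = \frac{-50 - -18}{13 - 6} = \frac{-50 + 18}{7} = \frac{1}{7} \left(-32\right) = - \frac{32}{7}$)
$-18708 + a{\left(218 \right)} = -18708 - \frac{32}{7} = - \frac{130988}{7}$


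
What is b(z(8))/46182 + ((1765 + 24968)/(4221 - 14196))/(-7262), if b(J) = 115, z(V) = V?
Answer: 5993111/2096085525 ≈ 0.0028592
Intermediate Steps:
b(z(8))/46182 + ((1765 + 24968)/(4221 - 14196))/(-7262) = 115/46182 + ((1765 + 24968)/(4221 - 14196))/(-7262) = 115*(1/46182) + (26733/(-9975))*(-1/7262) = 115/46182 + (26733*(-1/9975))*(-1/7262) = 115/46182 - 67/25*(-1/7262) = 115/46182 + 67/181550 = 5993111/2096085525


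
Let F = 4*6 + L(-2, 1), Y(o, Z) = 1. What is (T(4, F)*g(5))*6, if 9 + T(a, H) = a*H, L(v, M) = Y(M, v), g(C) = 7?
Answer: 3822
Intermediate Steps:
L(v, M) = 1
F = 25 (F = 4*6 + 1 = 24 + 1 = 25)
T(a, H) = -9 + H*a (T(a, H) = -9 + a*H = -9 + H*a)
(T(4, F)*g(5))*6 = ((-9 + 25*4)*7)*6 = ((-9 + 100)*7)*6 = (91*7)*6 = 637*6 = 3822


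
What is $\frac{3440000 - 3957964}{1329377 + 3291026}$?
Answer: $- \frac{517964}{4620403} \approx -0.1121$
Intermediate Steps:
$\frac{3440000 - 3957964}{1329377 + 3291026} = \frac{3440000 - 3957964}{4620403} = \left(-517964\right) \frac{1}{4620403} = - \frac{517964}{4620403}$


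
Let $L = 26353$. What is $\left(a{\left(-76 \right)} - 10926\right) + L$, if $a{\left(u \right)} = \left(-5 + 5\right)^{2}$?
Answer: $15427$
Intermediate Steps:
$a{\left(u \right)} = 0$ ($a{\left(u \right)} = 0^{2} = 0$)
$\left(a{\left(-76 \right)} - 10926\right) + L = \left(0 - 10926\right) + 26353 = -10926 + 26353 = 15427$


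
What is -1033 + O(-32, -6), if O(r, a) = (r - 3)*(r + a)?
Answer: 297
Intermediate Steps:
O(r, a) = (-3 + r)*(a + r)
-1033 + O(-32, -6) = -1033 + ((-32)² - 3*(-6) - 3*(-32) - 6*(-32)) = -1033 + (1024 + 18 + 96 + 192) = -1033 + 1330 = 297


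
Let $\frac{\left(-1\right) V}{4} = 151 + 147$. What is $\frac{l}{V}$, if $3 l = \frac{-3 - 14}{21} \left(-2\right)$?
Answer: $- \frac{17}{37548} \approx -0.00045275$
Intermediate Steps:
$V = -1192$ ($V = - 4 \left(151 + 147\right) = \left(-4\right) 298 = -1192$)
$l = \frac{34}{63}$ ($l = \frac{\frac{-3 - 14}{21} \left(-2\right)}{3} = \frac{\left(-3 - 14\right) \frac{1}{21} \left(-2\right)}{3} = \frac{\left(-17\right) \frac{1}{21} \left(-2\right)}{3} = \frac{\left(- \frac{17}{21}\right) \left(-2\right)}{3} = \frac{1}{3} \cdot \frac{34}{21} = \frac{34}{63} \approx 0.53968$)
$\frac{l}{V} = \frac{34}{63 \left(-1192\right)} = \frac{34}{63} \left(- \frac{1}{1192}\right) = - \frac{17}{37548}$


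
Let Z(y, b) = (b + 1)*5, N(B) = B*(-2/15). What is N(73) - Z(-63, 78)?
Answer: -6071/15 ≈ -404.73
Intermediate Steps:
N(B) = -2*B/15 (N(B) = B*(-2*1/15) = B*(-2/15) = -2*B/15)
Z(y, b) = 5 + 5*b (Z(y, b) = (1 + b)*5 = 5 + 5*b)
N(73) - Z(-63, 78) = -2/15*73 - (5 + 5*78) = -146/15 - (5 + 390) = -146/15 - 1*395 = -146/15 - 395 = -6071/15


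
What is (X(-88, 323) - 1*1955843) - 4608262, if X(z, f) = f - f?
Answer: -6564105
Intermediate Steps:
X(z, f) = 0
(X(-88, 323) - 1*1955843) - 4608262 = (0 - 1*1955843) - 4608262 = (0 - 1955843) - 4608262 = -1955843 - 4608262 = -6564105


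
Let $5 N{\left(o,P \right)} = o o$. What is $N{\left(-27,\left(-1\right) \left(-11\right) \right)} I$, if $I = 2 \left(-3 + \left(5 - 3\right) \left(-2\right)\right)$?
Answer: $- \frac{10206}{5} \approx -2041.2$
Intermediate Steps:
$N{\left(o,P \right)} = \frac{o^{2}}{5}$ ($N{\left(o,P \right)} = \frac{o o}{5} = \frac{o^{2}}{5}$)
$I = -14$ ($I = 2 \left(-3 + 2 \left(-2\right)\right) = 2 \left(-3 - 4\right) = 2 \left(-7\right) = -14$)
$N{\left(-27,\left(-1\right) \left(-11\right) \right)} I = \frac{\left(-27\right)^{2}}{5} \left(-14\right) = \frac{1}{5} \cdot 729 \left(-14\right) = \frac{729}{5} \left(-14\right) = - \frac{10206}{5}$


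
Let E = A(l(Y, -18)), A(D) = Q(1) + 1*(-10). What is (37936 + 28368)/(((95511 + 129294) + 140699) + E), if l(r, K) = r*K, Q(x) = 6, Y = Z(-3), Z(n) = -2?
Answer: 16576/91375 ≈ 0.18141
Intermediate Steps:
Y = -2
l(r, K) = K*r
A(D) = -4 (A(D) = 6 + 1*(-10) = 6 - 10 = -4)
E = -4
(37936 + 28368)/(((95511 + 129294) + 140699) + E) = (37936 + 28368)/(((95511 + 129294) + 140699) - 4) = 66304/((224805 + 140699) - 4) = 66304/(365504 - 4) = 66304/365500 = 66304*(1/365500) = 16576/91375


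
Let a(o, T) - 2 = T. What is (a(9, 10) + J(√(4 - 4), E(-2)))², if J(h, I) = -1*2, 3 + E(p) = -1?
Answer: 100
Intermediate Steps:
a(o, T) = 2 + T
E(p) = -4 (E(p) = -3 - 1 = -4)
J(h, I) = -2
(a(9, 10) + J(√(4 - 4), E(-2)))² = ((2 + 10) - 2)² = (12 - 2)² = 10² = 100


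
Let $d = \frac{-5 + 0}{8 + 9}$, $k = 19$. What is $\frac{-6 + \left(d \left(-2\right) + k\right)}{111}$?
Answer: $\frac{77}{629} \approx 0.12242$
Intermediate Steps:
$d = - \frac{5}{17} \approx -0.29412$
$\frac{-6 + \left(d \left(-2\right) + k\right)}{111} = \frac{-6 + \left(\left(- \frac{5}{17}\right) \left(-2\right) + 19\right)}{111} = \left(-6 + \left(\frac{10}{17} + 19\right)\right) \frac{1}{111} = \left(-6 + \frac{333}{17}\right) \frac{1}{111} = \frac{231}{17} \cdot \frac{1}{111} = \frac{77}{629}$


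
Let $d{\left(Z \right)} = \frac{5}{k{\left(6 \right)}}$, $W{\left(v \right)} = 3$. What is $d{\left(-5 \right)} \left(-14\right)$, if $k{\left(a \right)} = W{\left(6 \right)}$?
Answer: $- \frac{70}{3} \approx -23.333$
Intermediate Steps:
$k{\left(a \right)} = 3$
$d{\left(Z \right)} = \frac{5}{3}$
$d{\left(-5 \right)} \left(-14\right) = \frac{5}{3} \left(-14\right) = - \frac{70}{3}$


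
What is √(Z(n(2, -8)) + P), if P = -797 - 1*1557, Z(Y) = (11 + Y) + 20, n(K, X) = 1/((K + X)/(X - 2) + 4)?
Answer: 12*I*√8533/23 ≈ 48.195*I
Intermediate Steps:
n(K, X) = 1/(4 + (K + X)/(-2 + X)) (n(K, X) = 1/((K + X)/(-2 + X) + 4) = 1/(4 + (K + X)/(-2 + X)))
Z(Y) = 31 + Y
P = -2354 (P = -797 - 1557 = -2354)
√(Z(n(2, -8)) + P) = √((31 + (-2 - 8)/(-8 + 2 + 5*(-8))) - 2354) = √((31 - 10/(-8 + 2 - 40)) - 2354) = √((31 - 10/(-46)) - 2354) = √((31 - 1/46*(-10)) - 2354) = √((31 + 5/23) - 2354) = √(718/23 - 2354) = √(-53424/23) = 12*I*√8533/23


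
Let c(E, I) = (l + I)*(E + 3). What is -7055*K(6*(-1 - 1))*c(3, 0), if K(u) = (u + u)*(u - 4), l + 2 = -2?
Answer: 65018880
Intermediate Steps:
l = -4 (l = -2 - 2 = -4)
c(E, I) = (-4 + I)*(3 + E) (c(E, I) = (-4 + I)*(E + 3) = (-4 + I)*(3 + E))
K(u) = 2*u*(-4 + u) (K(u) = (2*u)*(-4 + u) = 2*u*(-4 + u))
-7055*K(6*(-1 - 1))*c(3, 0) = -7055*2*(6*(-1 - 1))*(-4 + 6*(-1 - 1))*(-12 - 4*3 + 3*0 + 3*0) = -7055*2*(6*(-2))*(-4 + 6*(-2))*(-12 - 12 + 0 + 0) = -7055*2*(-12)*(-4 - 12)*(-24) = -7055*2*(-12)*(-16)*(-24) = -2709120*(-24) = -7055*(-9216) = 65018880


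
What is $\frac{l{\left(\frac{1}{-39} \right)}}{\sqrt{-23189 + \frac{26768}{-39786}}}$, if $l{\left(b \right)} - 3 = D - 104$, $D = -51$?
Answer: $\frac{152 i \sqrt{9176882818773}}{461312161} \approx 0.99815 i$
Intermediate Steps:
$l{\left(b \right)} = -152$ ($l{\left(b \right)} = 3 - 155 = -152$)
$\frac{l{\left(\frac{1}{-39} \right)}}{\sqrt{-23189 + \frac{26768}{-39786}}} = - \frac{152}{\sqrt{-23189 + \frac{26768}{-39786}}} = - \frac{152}{\sqrt{-23189 + 26768 \left(- \frac{1}{39786}\right)}} = - \frac{152}{\sqrt{-23189 - \frac{13384}{19893}}} = - \frac{152}{\sqrt{- \frac{461312161}{19893}}} = - \frac{152}{\frac{1}{19893} i \sqrt{9176882818773}} = - 152 \left(- \frac{i \sqrt{9176882818773}}{461312161}\right) = \frac{152 i \sqrt{9176882818773}}{461312161}$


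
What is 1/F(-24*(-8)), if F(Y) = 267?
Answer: 1/267 ≈ 0.0037453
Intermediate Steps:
1/F(-24*(-8)) = 1/267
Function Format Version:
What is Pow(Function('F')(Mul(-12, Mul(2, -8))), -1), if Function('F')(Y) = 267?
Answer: Rational(1, 267) ≈ 0.0037453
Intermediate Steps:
Pow(Function('F')(Mul(-12, Mul(2, -8))), -1) = Pow(267, -1) = Rational(1, 267)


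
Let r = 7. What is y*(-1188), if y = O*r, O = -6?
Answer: 49896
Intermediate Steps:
y = -42 (y = -6*7 = -42)
y*(-1188) = -42*(-1188) = 49896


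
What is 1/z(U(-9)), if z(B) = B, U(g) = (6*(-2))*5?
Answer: -1/60 ≈ -0.016667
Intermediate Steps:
U(g) = -60 (U(g) = -12*5 = -60)
1/z(U(-9)) = 1/(-60) = -1/60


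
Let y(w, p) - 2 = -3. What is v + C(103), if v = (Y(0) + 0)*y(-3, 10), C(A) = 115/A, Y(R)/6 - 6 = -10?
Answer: 2587/103 ≈ 25.117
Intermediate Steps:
y(w, p) = -1 (y(w, p) = 2 - 3 = -1)
Y(R) = -24 (Y(R) = 36 + 6*(-10) = 36 - 60 = -24)
v = 24 (v = (-24 + 0)*(-1) = -24*(-1) = 24)
v + C(103) = 24 + 115/103 = 2587/103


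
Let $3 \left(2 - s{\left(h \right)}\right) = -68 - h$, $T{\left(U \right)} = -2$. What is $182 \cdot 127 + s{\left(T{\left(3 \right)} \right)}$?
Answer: $23138$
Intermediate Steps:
$s{\left(h \right)} = \frac{74}{3} + \frac{h}{3}$ ($s{\left(h \right)} = 2 - \frac{-68 - h}{3} = 2 + \left(\frac{68}{3} + \frac{h}{3}\right) = \frac{74}{3} + \frac{h}{3}$)
$182 \cdot 127 + s{\left(T{\left(3 \right)} \right)} = 182 \cdot 127 + \left(\frac{74}{3} + \frac{1}{3} \left(-2\right)\right) = 23114 + \left(\frac{74}{3} - \frac{2}{3}\right) = 23114 + 24 = 23138$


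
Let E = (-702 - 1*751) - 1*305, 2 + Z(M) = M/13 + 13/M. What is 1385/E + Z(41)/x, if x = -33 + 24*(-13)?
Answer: -85352999/107756610 ≈ -0.79209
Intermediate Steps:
Z(M) = -2 + 13/M + M/13 (Z(M) = -2 + (M/13 + 13/M) = -2 + (13/M + M/13) = -2 + 13/M + M/13)
E = -1758 (E = (-702 - 751) - 305 = -1453 - 305 = -1758)
x = -345 (x = -33 - 312 = -345)
1385/E + Z(41)/x = 1385/(-1758) + (-2 + 13/41 + (1/13)*41)/(-345) = 1385*(-1/1758) + (-2 + 13*(1/41) + 41/13)*(-1/345) = -1385/1758 + (-2 + 13/41 + 41/13)*(-1/345) = -1385/1758 + (784/533)*(-1/345) = -1385/1758 - 784/183885 = -85352999/107756610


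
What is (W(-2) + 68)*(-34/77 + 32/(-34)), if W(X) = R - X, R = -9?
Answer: -110410/1309 ≈ -84.347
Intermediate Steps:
W(X) = -9 - X
(W(-2) + 68)*(-34/77 + 32/(-34)) = ((-9 - 1*(-2)) + 68)*(-34/77 + 32/(-34)) = ((-9 + 2) + 68)*(-34*1/77 + 32*(-1/34)) = (-7 + 68)*(-34/77 - 16/17) = 61*(-1810/1309) = -110410/1309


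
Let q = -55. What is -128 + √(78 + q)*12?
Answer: -128 + 12*√23 ≈ -70.450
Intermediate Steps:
-128 + √(78 + q)*12 = -128 + √(78 - 55)*12 = -128 + √23*12 = -128 + 12*√23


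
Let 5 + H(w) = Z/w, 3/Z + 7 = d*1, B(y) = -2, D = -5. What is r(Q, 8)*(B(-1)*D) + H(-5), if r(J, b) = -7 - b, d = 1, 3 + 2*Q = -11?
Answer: -1549/10 ≈ -154.90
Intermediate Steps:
Q = -7 (Q = -3/2 + (½)*(-11) = -3/2 - 11/2 = -7)
Z = -½ (Z = 3/(-7 + 1*1) = 3/(-7 + 1) = 3/(-6) = 3*(-⅙) = -½ ≈ -0.50000)
H(w) = -5 - 1/(2*w)
r(Q, 8)*(B(-1)*D) + H(-5) = (-7 - 1*8)*(-2*(-5)) + (-5 - ½/(-5)) = (-7 - 8)*10 + (-5 - ½*(-⅕)) = -15*10 + (-5 + ⅒) = -150 - 49/10 = -1549/10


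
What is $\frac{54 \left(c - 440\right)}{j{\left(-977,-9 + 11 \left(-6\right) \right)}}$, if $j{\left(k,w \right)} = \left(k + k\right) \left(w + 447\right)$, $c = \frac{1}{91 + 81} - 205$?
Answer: $\frac{998451}{20837456} \approx 0.047916$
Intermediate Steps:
$c = - \frac{35259}{172}$ ($c = \frac{1}{172} - 205 = - \frac{35259}{172} \approx -204.99$)
$j{\left(k,w \right)} = 2 k \left(447 + w\right)$
$\frac{54 \left(c - 440\right)}{j{\left(-977,-9 + 11 \left(-6\right) \right)}} = \frac{54 \left(- \frac{35259}{172} - 440\right)}{2 \left(-977\right) \left(447 + \left(-9 + 11 \left(-6\right)\right)\right)} = \frac{54 \left(- \frac{110939}{172}\right)}{2 \left(-977\right) \left(447 - 75\right)} = - \frac{2995353}{86 \cdot 2 \left(-977\right) \left(447 - 75\right)} = - \frac{2995353}{86 \cdot 2 \left(-977\right) 372} = - \frac{2995353}{86 \left(-726888\right)} = \left(- \frac{2995353}{86}\right) \left(- \frac{1}{726888}\right) = \frac{998451}{20837456}$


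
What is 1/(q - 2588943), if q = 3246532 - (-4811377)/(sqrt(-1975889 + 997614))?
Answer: 643302878975/423052046230927404 + 24056885*I*sqrt(39131)/423052046230927404 ≈ 1.5206e-6 + 1.1249e-8*I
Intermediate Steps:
q = 3246532 - 4811377*I*sqrt(39131)/195655 (q = 3246532 - (-4811377)/(sqrt(-978275)) = 3246532 - (-4811377)/(5*I*sqrt(39131)) = 3246532 - (-4811377)*(-I*sqrt(39131)/195655) = 3246532 - 4811377*I*sqrt(39131)/195655 ≈ 3.2465e+6 - 4864.5*I)
1/(q - 2588943) = 1/((3246532 - 4811377*I*sqrt(39131)/195655) - 2588943) = 1/(657589 - 4811377*I*sqrt(39131)/195655)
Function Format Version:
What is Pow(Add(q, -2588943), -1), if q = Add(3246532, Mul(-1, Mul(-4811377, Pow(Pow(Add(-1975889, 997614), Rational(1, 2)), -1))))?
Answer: Add(Rational(643302878975, 423052046230927404), Mul(Rational(24056885, 423052046230927404), I, Pow(39131, Rational(1, 2)))) ≈ Add(1.5206e-6, Mul(1.1249e-8, I))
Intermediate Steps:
q = Add(3246532, Mul(Rational(-4811377, 195655), I, Pow(39131, Rational(1, 2)))) (q = Add(3246532, Mul(-1, Mul(-4811377, Pow(Pow(-978275, Rational(1, 2)), -1)))) = Add(3246532, Mul(-1, Mul(-4811377, Pow(Mul(5, I, Pow(39131, Rational(1, 2))), -1)))) = Add(3246532, Mul(-1, Mul(-4811377, Mul(Rational(-1, 195655), I, Pow(39131, Rational(1, 2)))))) = Add(3246532, Mul(-1, Mul(Rational(4811377, 195655), I, Pow(39131, Rational(1, 2))))) = Add(3246532, Mul(Rational(-4811377, 195655), I, Pow(39131, Rational(1, 2)))) ≈ Add(3.2465e+6, Mul(-4864.5, I)))
Pow(Add(q, -2588943), -1) = Pow(Add(Add(3246532, Mul(Rational(-4811377, 195655), I, Pow(39131, Rational(1, 2)))), -2588943), -1) = Pow(Add(657589, Mul(Rational(-4811377, 195655), I, Pow(39131, Rational(1, 2)))), -1)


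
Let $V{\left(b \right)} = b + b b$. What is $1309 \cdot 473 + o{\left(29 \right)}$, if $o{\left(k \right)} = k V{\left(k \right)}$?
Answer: $644387$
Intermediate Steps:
$V{\left(b \right)} = b + b^{2}$
$o{\left(k \right)} = k^{2} \left(1 + k\right)$ ($o{\left(k \right)} = k k \left(1 + k\right) = k^{2} \left(1 + k\right)$)
$1309 \cdot 473 + o{\left(29 \right)} = 1309 \cdot 473 + 29^{2} \left(1 + 29\right) = 619157 + 841 \cdot 30 = 619157 + 25230 = 644387$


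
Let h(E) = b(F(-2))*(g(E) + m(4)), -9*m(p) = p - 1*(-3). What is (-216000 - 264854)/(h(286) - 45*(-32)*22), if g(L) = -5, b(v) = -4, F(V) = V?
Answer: -2163843/142664 ≈ -15.167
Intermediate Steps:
m(p) = -⅓ - p/9 (m(p) = -(p - 1*(-3))/9 = -(p + 3)/9 = -(3 + p)/9 = -⅓ - p/9)
h(E) = 208/9 (h(E) = -4*(-5 + (-⅓ - ⅑*4)) = -4*(-5 + (-⅓ - 4/9)) = -4*(-5 - 7/9) = -4*(-52/9) = 208/9)
(-216000 - 264854)/(h(286) - 45*(-32)*22) = (-216000 - 264854)/(208/9 - 45*(-32)*22) = -480854/(208/9 + 1440*22) = -480854/(208/9 + 31680) = -480854/285328/9 = -480854*9/285328 = -2163843/142664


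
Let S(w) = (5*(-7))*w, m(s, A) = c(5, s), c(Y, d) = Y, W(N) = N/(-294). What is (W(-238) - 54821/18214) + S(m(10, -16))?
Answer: -9682579/54642 ≈ -177.20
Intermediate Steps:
W(N) = -N/294 (W(N) = N*(-1/294) = -N/294)
m(s, A) = 5
S(w) = -35*w
(W(-238) - 54821/18214) + S(m(10, -16)) = (-1/294*(-238) - 54821/18214) - 35*5 = (17/21 - 54821*1/18214) - 175 = (17/21 - 54821/18214) - 175 = -120229/54642 - 175 = -9682579/54642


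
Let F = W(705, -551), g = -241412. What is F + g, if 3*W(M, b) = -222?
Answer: -241486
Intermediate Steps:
W(M, b) = -74 (W(M, b) = (⅓)*(-222) = -74)
F = -74
F + g = -74 - 241412 = -241486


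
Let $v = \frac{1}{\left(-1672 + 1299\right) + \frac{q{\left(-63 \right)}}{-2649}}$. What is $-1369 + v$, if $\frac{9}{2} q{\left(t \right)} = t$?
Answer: $- \frac{1352660896}{988063} \approx -1369.0$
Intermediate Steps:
$q{\left(t \right)} = \frac{2 t}{9}$
$v = - \frac{2649}{988063}$ ($v = \frac{1}{\left(-1672 + 1299\right) + \frac{\frac{2}{9} \left(-63\right)}{-2649}} = \frac{1}{-373 - - \frac{14}{2649}} = \frac{1}{-373 + \frac{14}{2649}} = \frac{1}{- \frac{988063}{2649}} = - \frac{2649}{988063} \approx -0.002681$)
$-1369 + v = -1369 - \frac{2649}{988063} = - \frac{1352660896}{988063}$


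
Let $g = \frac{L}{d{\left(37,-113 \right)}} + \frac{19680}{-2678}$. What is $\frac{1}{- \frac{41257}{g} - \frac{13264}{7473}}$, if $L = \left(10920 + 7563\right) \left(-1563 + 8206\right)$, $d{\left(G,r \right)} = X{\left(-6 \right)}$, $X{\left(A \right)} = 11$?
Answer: $- \frac{409534727362641}{728406346779611} \approx -0.56223$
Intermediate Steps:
$d{\left(G,r \right)} = 11$
$L = 122782569$ ($L = 18483 \cdot 6643 = 122782569$)
$g = \frac{164405751651}{14729}$ ($g = \frac{122782569}{11} + \frac{19680}{-2678} = 122782569 \cdot \frac{1}{11} + 19680 \left(- \frac{1}{2678}\right) = \frac{122782569}{11} - \frac{9840}{1339} = \frac{164405751651}{14729} \approx 1.1162 \cdot 10^{7}$)
$\frac{1}{- \frac{41257}{g} - \frac{13264}{7473}} = \frac{1}{- \frac{41257}{\frac{164405751651}{14729}} - \frac{13264}{7473}} = \frac{1}{\left(-41257\right) \frac{14729}{164405751651} - \frac{13264}{7473}} = \frac{1}{- \frac{607674353}{164405751651} - \frac{13264}{7473}} = \frac{1}{- \frac{728406346779611}{409534727362641}} = - \frac{409534727362641}{728406346779611}$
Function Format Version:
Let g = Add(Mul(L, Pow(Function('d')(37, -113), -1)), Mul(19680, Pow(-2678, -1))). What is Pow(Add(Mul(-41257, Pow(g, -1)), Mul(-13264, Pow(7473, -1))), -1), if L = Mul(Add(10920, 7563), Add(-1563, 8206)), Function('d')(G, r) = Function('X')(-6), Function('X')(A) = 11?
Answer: Rational(-409534727362641, 728406346779611) ≈ -0.56223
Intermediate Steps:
Function('d')(G, r) = 11
L = 122782569 (L = Mul(18483, 6643) = 122782569)
g = Rational(164405751651, 14729) (g = Add(Mul(122782569, Pow(11, -1)), Mul(19680, Pow(-2678, -1))) = Add(Mul(122782569, Rational(1, 11)), Mul(19680, Rational(-1, 2678))) = Add(Rational(122782569, 11), Rational(-9840, 1339)) = Rational(164405751651, 14729) ≈ 1.1162e+7)
Pow(Add(Mul(-41257, Pow(g, -1)), Mul(-13264, Pow(7473, -1))), -1) = Pow(Add(Mul(-41257, Pow(Rational(164405751651, 14729), -1)), Mul(-13264, Pow(7473, -1))), -1) = Pow(Add(Mul(-41257, Rational(14729, 164405751651)), Mul(-13264, Rational(1, 7473))), -1) = Pow(Add(Rational(-607674353, 164405751651), Rational(-13264, 7473)), -1) = Pow(Rational(-728406346779611, 409534727362641), -1) = Rational(-409534727362641, 728406346779611)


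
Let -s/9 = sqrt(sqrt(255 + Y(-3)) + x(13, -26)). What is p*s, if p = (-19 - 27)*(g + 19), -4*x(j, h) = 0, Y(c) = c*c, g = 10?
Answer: 12006*2**(3/4)*33**(1/4) ≈ 48395.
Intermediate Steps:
Y(c) = c**2
x(j, h) = 0 (x(j, h) = -1/4*0 = 0)
p = -1334 (p = (-19 - 27)*(10 + 19) = -46*29 = -1334)
s = -9*2**(3/4)*33**(1/4) (s = -9*sqrt(sqrt(255 + (-3)**2) + 0) = -9*sqrt(sqrt(255 + 9) + 0) = -9*sqrt(sqrt(264) + 0) = -9*sqrt(2*sqrt(66) + 0) = -9*2**(3/4)*33**(1/4) ≈ -36.278)
p*s = -(-12006)*2**(3/4)*33**(1/4) = 12006*2**(3/4)*33**(1/4)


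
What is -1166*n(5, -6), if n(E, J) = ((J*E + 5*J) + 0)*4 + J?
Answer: 286836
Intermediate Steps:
n(E, J) = 21*J + 4*E*J (n(E, J) = ((E*J + 5*J) + 0)*4 + J = ((5*J + E*J) + 0)*4 + J = (5*J + E*J)*4 + J = (20*J + 4*E*J) + J = 21*J + 4*E*J)
-1166*n(5, -6) = -(-6996)*(21 + 4*5) = -(-6996)*(21 + 20) = -(-6996)*41 = -1166*(-246) = 286836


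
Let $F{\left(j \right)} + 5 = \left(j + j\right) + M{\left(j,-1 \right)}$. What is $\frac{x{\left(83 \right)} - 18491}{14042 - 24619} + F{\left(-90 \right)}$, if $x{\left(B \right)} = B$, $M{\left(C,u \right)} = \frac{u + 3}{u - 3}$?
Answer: $- \frac{3887251}{21154} \approx -183.76$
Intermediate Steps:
$M{\left(C,u \right)} = \frac{3 + u}{-3 + u}$
$F{\left(j \right)} = - \frac{11}{2} + 2 j$ ($F{\left(j \right)} = -5 + \left(\left(j + j\right) + \frac{3 - 1}{-3 - 1}\right) = -5 + \left(2 j + \frac{1}{-4} \cdot 2\right) = -5 + \left(2 j - \frac{1}{2}\right) = -5 + \left(- \frac{1}{2} + 2 j\right) = - \frac{11}{2} + 2 j$)
$\frac{x{\left(83 \right)} - 18491}{14042 - 24619} + F{\left(-90 \right)} = \frac{83 - 18491}{14042 - 24619} + \left(- \frac{11}{2} + 2 \left(-90\right)\right) = \frac{83 - 18491}{-10577} - \frac{371}{2} = \left(-18408\right) \left(- \frac{1}{10577}\right) - \frac{371}{2} = \frac{18408}{10577} - \frac{371}{2} = - \frac{3887251}{21154}$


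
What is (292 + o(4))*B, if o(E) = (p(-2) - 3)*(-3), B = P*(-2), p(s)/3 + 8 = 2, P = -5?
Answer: 3550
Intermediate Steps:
p(s) = -18 (p(s) = -24 + 3*2 = -24 + 6 = -18)
B = 10 (B = -5*(-2) = 10)
o(E) = 63 (o(E) = (-18 - 3)*(-3) = -21*(-3) = 63)
(292 + o(4))*B = (292 + 63)*10 = 355*10 = 3550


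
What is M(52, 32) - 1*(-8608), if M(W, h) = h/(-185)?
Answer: 1592448/185 ≈ 8607.8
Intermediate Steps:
M(W, h) = -h/185 (M(W, h) = h*(-1/185) = -h/185)
M(52, 32) - 1*(-8608) = -1/185*32 - 1*(-8608) = -32/185 + 8608 = 1592448/185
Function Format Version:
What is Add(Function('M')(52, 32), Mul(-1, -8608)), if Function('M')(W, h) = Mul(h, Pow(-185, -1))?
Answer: Rational(1592448, 185) ≈ 8607.8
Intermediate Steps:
Function('M')(W, h) = Mul(Rational(-1, 185), h) (Function('M')(W, h) = Mul(h, Rational(-1, 185)) = Mul(Rational(-1, 185), h))
Add(Function('M')(52, 32), Mul(-1, -8608)) = Add(Mul(Rational(-1, 185), 32), Mul(-1, -8608)) = Add(Rational(-32, 185), 8608) = Rational(1592448, 185)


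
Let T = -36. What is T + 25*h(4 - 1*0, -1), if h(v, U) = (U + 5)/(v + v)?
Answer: -47/2 ≈ -23.500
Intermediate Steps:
h(v, U) = (5 + U)/(2*v) (h(v, U) = (5 + U)/((2*v)) = (5 + U)*(1/(2*v)) = (5 + U)/(2*v))
T + 25*h(4 - 1*0, -1) = -36 + 25*((5 - 1)/(2*(4 - 1*0))) = -36 + 25*((½)*4/(4 + 0)) = -36 + 25*((½)*4/4) = -36 + 25*((½)*(¼)*4) = -36 + 25*(½) = -36 + 25/2 = -47/2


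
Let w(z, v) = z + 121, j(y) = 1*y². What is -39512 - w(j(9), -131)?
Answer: -39714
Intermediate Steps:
j(y) = y²
w(z, v) = 121 + z
-39512 - w(j(9), -131) = -39512 - (121 + 9²) = -39512 - (121 + 81) = -39512 - 1*202 = -39512 - 202 = -39714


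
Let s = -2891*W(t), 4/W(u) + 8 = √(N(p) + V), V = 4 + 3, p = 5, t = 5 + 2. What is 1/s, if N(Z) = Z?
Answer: 2/2891 - √3/5782 ≈ 0.00039224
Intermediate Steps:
t = 7
V = 7
W(u) = 4/(-8 + 2*√3) (W(u) = 4/(-8 + √(5 + 7)) = 4/(-8 + √12) = 4/(-8 + 2*√3))
s = 23128/13 + 5782*√3/13 (s = -2891*(-8/13 - 2*√3/13) = 23128/13 + 5782*√3/13 ≈ 2549.4)
1/s = 1/(23128/13 + 5782*√3/13)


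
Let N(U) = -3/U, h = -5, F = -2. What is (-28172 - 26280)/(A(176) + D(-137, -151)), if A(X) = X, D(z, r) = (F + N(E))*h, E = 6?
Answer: -108904/377 ≈ -288.87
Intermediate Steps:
D(z, r) = 25/2 (D(z, r) = (-2 - 3/6)*(-5) = (-2 - 3*⅙)*(-5) = (-2 - ½)*(-5) = -5/2*(-5) = 25/2)
(-28172 - 26280)/(A(176) + D(-137, -151)) = (-28172 - 26280)/(176 + 25/2) = -54452/377/2 = -54452*2/377 = -108904/377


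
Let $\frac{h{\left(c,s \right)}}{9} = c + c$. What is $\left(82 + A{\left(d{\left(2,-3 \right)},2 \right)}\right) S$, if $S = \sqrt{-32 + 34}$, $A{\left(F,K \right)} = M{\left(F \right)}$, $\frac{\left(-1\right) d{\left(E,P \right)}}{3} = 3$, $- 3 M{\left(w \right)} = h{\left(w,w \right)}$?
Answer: $136 \sqrt{2} \approx 192.33$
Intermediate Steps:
$h{\left(c,s \right)} = 18 c$ ($h{\left(c,s \right)} = 9 \left(c + c\right) = 9 \cdot 2 c = 18 c$)
$M{\left(w \right)} = - 6 w$ ($M{\left(w \right)} = - \frac{18 w}{3} = - 6 w$)
$d{\left(E,P \right)} = -9$ ($d{\left(E,P \right)} = \left(-3\right) 3 = -9$)
$A{\left(F,K \right)} = - 6 F$
$S = \sqrt{2} \approx 1.4142$
$\left(82 + A{\left(d{\left(2,-3 \right)},2 \right)}\right) S = \left(82 - -54\right) \sqrt{2} = \left(82 + 54\right) \sqrt{2} = 136 \sqrt{2}$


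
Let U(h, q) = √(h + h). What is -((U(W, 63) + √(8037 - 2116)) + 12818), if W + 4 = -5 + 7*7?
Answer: -12818 - √5921 - 4*√5 ≈ -12904.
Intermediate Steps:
W = 40 (W = -4 + (-5 + 7*7) = -4 + (-5 + 49) = -4 + 44 = 40)
U(h, q) = √2*√h (U(h, q) = √(2*h) = √2*√h)
-((U(W, 63) + √(8037 - 2116)) + 12818) = -((√2*√40 + √(8037 - 2116)) + 12818) = -((√2*(2*√10) + √5921) + 12818) = -((4*√5 + √5921) + 12818) = -((√5921 + 4*√5) + 12818) = -(12818 + √5921 + 4*√5) = -12818 - √5921 - 4*√5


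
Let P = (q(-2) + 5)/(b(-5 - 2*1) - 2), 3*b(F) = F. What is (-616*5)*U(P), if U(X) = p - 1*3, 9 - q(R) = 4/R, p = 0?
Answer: 9240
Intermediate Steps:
b(F) = F/3
q(R) = 9 - 4/R
P = -48/13 (P = ((9 - 4/(-2)) + 5)/((-5 - 2*1)/3 - 2) = ((9 - 4*(-½)) + 5)/((-5 - 2)/3 - 2) = ((9 + 2) + 5)/((⅓)*(-7) - 2) = (11 + 5)/(-7/3 - 2) = 16/(-13/3) = 16*(-3/13) = -48/13 ≈ -3.6923)
U(X) = -3 (U(X) = 0 - 1*3 = 0 - 3 = -3)
(-616*5)*U(P) = -616*5*(-3) = -3080*(-3) = 9240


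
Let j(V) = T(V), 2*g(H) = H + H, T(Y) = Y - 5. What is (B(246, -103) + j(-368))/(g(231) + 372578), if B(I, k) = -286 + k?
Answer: -762/372809 ≈ -0.0020439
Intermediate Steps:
T(Y) = -5 + Y
g(H) = H (g(H) = (H + H)/2 = (2*H)/2 = H)
j(V) = -5 + V
(B(246, -103) + j(-368))/(g(231) + 372578) = ((-286 - 103) + (-5 - 368))/(231 + 372578) = (-389 - 373)/372809 = -762*1/372809 = -762/372809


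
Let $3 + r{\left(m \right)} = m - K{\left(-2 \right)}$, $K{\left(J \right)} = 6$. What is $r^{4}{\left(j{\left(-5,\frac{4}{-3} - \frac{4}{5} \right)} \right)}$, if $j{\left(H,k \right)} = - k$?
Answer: $\frac{112550881}{50625} \approx 2223.2$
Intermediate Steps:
$r{\left(m \right)} = -9 + m$ ($r{\left(m \right)} = -3 + \left(m - 6\right) = -3 + \left(-6 + m\right) = -9 + m$)
$r^{4}{\left(j{\left(-5,\frac{4}{-3} - \frac{4}{5} \right)} \right)} = \left(-9 - \left(\frac{4}{-3} - \frac{4}{5}\right)\right)^{4} = \left(-9 - \left(4 \left(- \frac{1}{3}\right) - \frac{4}{5}\right)\right)^{4} = \left(-9 - \left(- \frac{4}{3} - \frac{4}{5}\right)\right)^{4} = \left(-9 - - \frac{32}{15}\right)^{4} = \left(-9 + \frac{32}{15}\right)^{4} = \left(- \frac{103}{15}\right)^{4} = \frac{112550881}{50625}$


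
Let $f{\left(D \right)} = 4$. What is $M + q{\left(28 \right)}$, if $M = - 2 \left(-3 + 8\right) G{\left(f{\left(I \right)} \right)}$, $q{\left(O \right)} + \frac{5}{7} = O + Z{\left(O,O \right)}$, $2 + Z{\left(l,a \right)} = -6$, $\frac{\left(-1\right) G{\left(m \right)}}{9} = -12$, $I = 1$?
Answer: $- \frac{7425}{7} \approx -1060.7$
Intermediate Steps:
$G{\left(m \right)} = 108$ ($G{\left(m \right)} = \left(-9\right) \left(-12\right) = 108$)
$Z{\left(l,a \right)} = -8$ ($Z{\left(l,a \right)} = -2 - 6 = -8$)
$q{\left(O \right)} = - \frac{61}{7} + O$ ($q{\left(O \right)} = - \frac{5}{7} + \left(O - 8\right) = - \frac{5}{7} + \left(-8 + O\right) = - \frac{61}{7} + O$)
$M = -1080$ ($M = - 2 \left(-3 + 8\right) 108 = \left(-2\right) 5 \cdot 108 = \left(-10\right) 108 = -1080$)
$M + q{\left(28 \right)} = -1080 + \left(- \frac{61}{7} + 28\right) = -1080 + \frac{135}{7} = - \frac{7425}{7}$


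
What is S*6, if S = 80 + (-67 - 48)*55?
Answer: -37470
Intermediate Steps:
S = -6245 (S = 80 - 115*55 = 80 - 6325 = -6245)
S*6 = -6245*6 = -37470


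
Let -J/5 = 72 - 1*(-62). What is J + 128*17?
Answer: 1506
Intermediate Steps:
J = -670 (J = -5*(72 - 1*(-62)) = -5*(72 + 62) = -5*134 = -670)
J + 128*17 = -670 + 128*17 = -670 + 2176 = 1506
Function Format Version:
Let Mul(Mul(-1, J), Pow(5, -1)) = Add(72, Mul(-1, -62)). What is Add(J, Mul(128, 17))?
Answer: 1506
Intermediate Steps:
J = -670 (J = Mul(-5, Add(72, Mul(-1, -62))) = Mul(-5, Add(72, 62)) = Mul(-5, 134) = -670)
Add(J, Mul(128, 17)) = Add(-670, Mul(128, 17)) = Add(-670, 2176) = 1506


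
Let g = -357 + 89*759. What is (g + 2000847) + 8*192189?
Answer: 3605553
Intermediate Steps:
g = 67194 (g = -357 + 67551 = 67194)
(g + 2000847) + 8*192189 = (67194 + 2000847) + 8*192189 = 2068041 + 1537512 = 3605553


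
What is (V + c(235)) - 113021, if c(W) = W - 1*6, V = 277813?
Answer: 165021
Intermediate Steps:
c(W) = -6 + W (c(W) = W - 6 = -6 + W)
(V + c(235)) - 113021 = (277813 + (-6 + 235)) - 113021 = (277813 + 229) - 113021 = 278042 - 113021 = 165021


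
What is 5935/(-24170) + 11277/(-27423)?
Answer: -9673791/14729198 ≈ -0.65678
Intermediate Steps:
5935/(-24170) + 11277/(-27423) = 5935*(-1/24170) + 11277*(-1/27423) = -1187/4834 - 1253/3047 = -9673791/14729198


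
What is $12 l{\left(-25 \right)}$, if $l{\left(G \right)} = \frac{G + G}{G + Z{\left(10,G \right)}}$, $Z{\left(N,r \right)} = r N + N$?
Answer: $\frac{120}{53} \approx 2.2642$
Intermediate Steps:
$Z{\left(N,r \right)} = N + N r$ ($Z{\left(N,r \right)} = N r + N = N + N r$)
$l{\left(G \right)} = \frac{2 G}{10 + 11 G}$ ($l{\left(G \right)} = \frac{G + G}{G + 10 \left(1 + G\right)} = \frac{2 G}{G + \left(10 + 10 G\right)} = \frac{2 G}{10 + 11 G}$)
$12 l{\left(-25 \right)} = 12 \cdot 2 \left(-25\right) \frac{1}{10 + 11 \left(-25\right)} = 12 \cdot 2 \left(-25\right) \frac{1}{10 - 275} = 12 \cdot 2 \left(-25\right) \frac{1}{-265} = 12 \cdot 2 \left(-25\right) \left(- \frac{1}{265}\right) = 12 \cdot \frac{10}{53} = \frac{120}{53}$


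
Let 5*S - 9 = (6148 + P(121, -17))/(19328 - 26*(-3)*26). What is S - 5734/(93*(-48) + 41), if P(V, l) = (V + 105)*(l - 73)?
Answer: 349905899/118071985 ≈ 2.9635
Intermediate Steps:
P(V, l) = (-73 + l)*(105 + V) (P(V, l) = (105 + V)*(-73 + l) = (-73 + l)*(105 + V))
S = 44503/26695 (S = 9/5 + ((6148 + (-7665 - 73*121 + 105*(-17) + 121*(-17)))/(19328 - 26*(-3)*26))/5 = 9/5 + ((6148 + (-7665 - 8833 - 1785 - 2057))/(19328 + 78*26))/5 = 9/5 + ((6148 - 20340)/(19328 + 2028))/5 = 9/5 + (-14192/21356)/5 = 9/5 + (-14192*1/21356)/5 = 9/5 + (⅕)*(-3548/5339) = 9/5 - 3548/26695 = 44503/26695 ≈ 1.6671)
S - 5734/(93*(-48) + 41) = 44503/26695 - 5734/(93*(-48) + 41) = 44503/26695 - 5734/(-4464 + 41) = 44503/26695 - 5734/(-4423) = 44503/26695 - 5734*(-1)/4423 = 44503/26695 - 1*(-5734/4423) = 44503/26695 + 5734/4423 = 349905899/118071985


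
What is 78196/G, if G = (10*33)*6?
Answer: 19549/495 ≈ 39.493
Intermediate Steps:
G = 1980 (G = 330*6 = 1980)
78196/G = 78196/1980 = 78196*(1/1980) = 19549/495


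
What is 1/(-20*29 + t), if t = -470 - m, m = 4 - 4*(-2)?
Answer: -1/1062 ≈ -0.00094162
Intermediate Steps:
m = 12 (m = 4 + 8 = 12)
t = -482 (t = -470 - 1*12 = -470 - 12 = -482)
1/(-20*29 + t) = 1/(-20*29 - 482) = 1/(-580 - 482) = 1/(-1062) = -1/1062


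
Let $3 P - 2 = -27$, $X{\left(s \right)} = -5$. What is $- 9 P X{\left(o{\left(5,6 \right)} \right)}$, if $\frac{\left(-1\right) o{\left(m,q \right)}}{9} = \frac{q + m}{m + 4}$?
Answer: $-375$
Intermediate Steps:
$o{\left(m,q \right)} = - \frac{9 \left(m + q\right)}{4 + m}$ ($o{\left(m,q \right)} = - 9 \frac{q + m}{m + 4} = - 9 \frac{m + q}{4 + m} = - \frac{9 \left(m + q\right)}{4 + m}$)
$P = - \frac{25}{3}$ ($P = \frac{2}{3} + \frac{1}{3} \left(-27\right) = \frac{2}{3} - 9 = - \frac{25}{3} \approx -8.3333$)
$- 9 P X{\left(o{\left(5,6 \right)} \right)} = \left(-9\right) \left(- \frac{25}{3}\right) \left(-5\right) = 75 \left(-5\right) = -375$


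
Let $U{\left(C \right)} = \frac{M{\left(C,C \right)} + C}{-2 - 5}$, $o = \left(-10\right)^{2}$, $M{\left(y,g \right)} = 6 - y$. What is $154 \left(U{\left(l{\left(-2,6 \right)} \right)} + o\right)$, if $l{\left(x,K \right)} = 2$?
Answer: $15268$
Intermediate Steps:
$o = 100$
$U{\left(C \right)} = - \frac{6}{7}$ ($U{\left(C \right)} = \frac{\left(6 - C\right) + C}{-2 - 5} = \frac{6}{-7} = 6 \left(- \frac{1}{7}\right) = - \frac{6}{7}$)
$154 \left(U{\left(l{\left(-2,6 \right)} \right)} + o\right) = 154 \left(- \frac{6}{7} + 100\right) = 154 \cdot \frac{694}{7} = 15268$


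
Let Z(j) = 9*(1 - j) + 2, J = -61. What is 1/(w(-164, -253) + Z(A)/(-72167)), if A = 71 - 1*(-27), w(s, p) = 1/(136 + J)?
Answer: 5412525/137492 ≈ 39.366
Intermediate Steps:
w(s, p) = 1/75 (w(s, p) = 1/(136 - 61) = 1/75)
A = 98 (A = 71 + 27 = 98)
Z(j) = 11 - 9*j (Z(j) = (9 - 9*j) + 2 = 11 - 9*j)
1/(w(-164, -253) + Z(A)/(-72167)) = 1/(1/75 + (11 - 9*98)/(-72167)) = 1/(1/75 + (11 - 882)*(-1/72167)) = 1/(1/75 - 871*(-1/72167)) = 1/(1/75 + 871/72167) = 1/(137492/5412525) = 5412525/137492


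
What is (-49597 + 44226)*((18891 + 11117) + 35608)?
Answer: -352423536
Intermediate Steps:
(-49597 + 44226)*((18891 + 11117) + 35608) = -5371*(30008 + 35608) = -5371*65616 = -352423536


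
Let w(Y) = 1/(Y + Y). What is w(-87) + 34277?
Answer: 5964197/174 ≈ 34277.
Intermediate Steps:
w(Y) = 1/(2*Y)
w(-87) + 34277 = (½)/(-87) + 34277 = (½)*(-1/87) + 34277 = -1/174 + 34277 = 5964197/174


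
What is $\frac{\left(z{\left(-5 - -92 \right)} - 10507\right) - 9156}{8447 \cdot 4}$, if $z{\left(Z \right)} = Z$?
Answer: $- \frac{4894}{8447} \approx -0.57938$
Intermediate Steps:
$\frac{\left(z{\left(-5 - -92 \right)} - 10507\right) - 9156}{8447 \cdot 4} = \frac{\left(\left(-5 - -92\right) - 10507\right) - 9156}{8447 \cdot 4} = \frac{\left(\left(-5 + 92\right) - 10507\right) - 9156}{33788} = \left(\left(87 - 10507\right) - 9156\right) \frac{1}{33788} = \left(-10420 - 9156\right) \frac{1}{33788} = \left(-19576\right) \frac{1}{33788} = - \frac{4894}{8447}$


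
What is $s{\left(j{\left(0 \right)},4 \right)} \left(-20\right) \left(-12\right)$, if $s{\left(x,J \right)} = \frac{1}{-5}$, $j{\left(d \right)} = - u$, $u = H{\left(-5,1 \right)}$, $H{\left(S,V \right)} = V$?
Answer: $-48$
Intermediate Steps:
$u = 1$
$j{\left(d \right)} = -1$ ($j{\left(d \right)} = \left(-1\right) 1 = -1$)
$s{\left(x,J \right)} = - \frac{1}{5}$
$s{\left(j{\left(0 \right)},4 \right)} \left(-20\right) \left(-12\right) = \left(- \frac{1}{5}\right) \left(-20\right) \left(-12\right) = 4 \left(-12\right) = -48$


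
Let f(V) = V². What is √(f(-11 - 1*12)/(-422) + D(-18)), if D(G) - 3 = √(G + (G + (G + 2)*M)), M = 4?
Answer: √(311014 + 1780840*I)/422 ≈ 2.439 + 2.05*I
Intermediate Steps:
D(G) = 3 + √(8 + 6*G) (D(G) = 3 + √(G + (G + (G + 2)*4)) = 3 + √(G + (G + (2 + G)*4)) = 3 + √(G + (G + (8 + 4*G))) = 3 + √(G + (8 + 5*G)) = 3 + √(8 + 6*G))
√(f(-11 - 1*12)/(-422) + D(-18)) = √((-11 - 1*12)²/(-422) + (3 + √(8 + 6*(-18)))) = √((-11 - 12)²*(-1/422) + (3 + √(8 - 108))) = √((-23)²*(-1/422) + (3 + √(-100))) = √(529*(-1/422) + (3 + 10*I)) = √(-529/422 + (3 + 10*I)) = √(737/422 + 10*I)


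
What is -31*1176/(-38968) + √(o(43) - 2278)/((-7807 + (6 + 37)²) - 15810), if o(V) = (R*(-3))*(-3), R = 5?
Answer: 4557/4871 - I*√2233/21768 ≈ 0.93554 - 0.0021708*I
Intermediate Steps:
o(V) = 45 (o(V) = (5*(-3))*(-3) = -15*(-3) = 45)
-31*1176/(-38968) + √(o(43) - 2278)/((-7807 + (6 + 37)²) - 15810) = -31*1176/(-38968) + √(45 - 2278)/((-7807 + (6 + 37)²) - 15810) = -36456*(-1/38968) + √(-2233)/((-7807 + 43²) - 15810) = 4557/4871 + (I*√2233)/((-7807 + 1849) - 15810) = 4557/4871 + (I*√2233)/(-5958 - 15810) = 4557/4871 + (I*√2233)/(-21768) = 4557/4871 + (I*√2233)*(-1/21768) = 4557/4871 - I*√2233/21768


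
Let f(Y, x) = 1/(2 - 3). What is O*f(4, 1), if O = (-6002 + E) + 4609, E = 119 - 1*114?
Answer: 1388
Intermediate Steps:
E = 5 (E = 119 - 114 = 5)
f(Y, x) = -1 (f(Y, x) = 1/(-1) = -1)
O = -1388 (O = (-6002 + 5) + 4609 = -5997 + 4609 = -1388)
O*f(4, 1) = -1388*(-1) = 1388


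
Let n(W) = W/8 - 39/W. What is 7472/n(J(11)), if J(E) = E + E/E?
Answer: -29888/7 ≈ -4269.7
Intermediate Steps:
J(E) = 1 + E (J(E) = E + 1 = 1 + E)
n(W) = -39/W + W/8 (n(W) = W*(⅛) - 39/W = W/8 - 39/W = -39/W + W/8)
7472/n(J(11)) = 7472/(-39/(1 + 11) + (1 + 11)/8) = 7472/(-39/12 + (⅛)*12) = 7472/(-39*1/12 + 3/2) = 7472/(-13/4 + 3/2) = 7472/(-7/4) = 7472*(-4/7) = -29888/7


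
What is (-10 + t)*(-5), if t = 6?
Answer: 20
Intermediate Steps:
(-10 + t)*(-5) = (-10 + 6)*(-5) = -4*(-5) = 20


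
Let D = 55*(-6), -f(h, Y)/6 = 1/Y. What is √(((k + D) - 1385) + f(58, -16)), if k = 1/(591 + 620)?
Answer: I*√40232517738/4844 ≈ 41.408*I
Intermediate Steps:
f(h, Y) = -6/Y
D = -330
k = 1/1211 ≈ 0.00082576
√(((k + D) - 1385) + f(58, -16)) = √(((1/1211 - 330) - 1385) - 6/(-16)) = √((-399629/1211 - 1385) - 6*(-1/16)) = √(-2076864/1211 + 3/8) = √(-16611279/9688) = I*√40232517738/4844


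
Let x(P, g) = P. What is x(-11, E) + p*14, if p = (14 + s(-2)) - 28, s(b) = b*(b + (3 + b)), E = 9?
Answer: -179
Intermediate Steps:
s(b) = b*(3 + 2*b)
p = -12 (p = (14 - 2*(3 + 2*(-2))) - 28 = (14 - 2*(3 - 4)) - 28 = (14 - 2*(-1)) - 28 = (14 + 2) - 28 = 16 - 28 = -12)
x(-11, E) + p*14 = -11 - 12*14 = -11 - 168 = -179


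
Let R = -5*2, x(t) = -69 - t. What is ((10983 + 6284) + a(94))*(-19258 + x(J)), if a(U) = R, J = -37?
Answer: -332887530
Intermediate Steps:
R = -10
a(U) = -10
((10983 + 6284) + a(94))*(-19258 + x(J)) = ((10983 + 6284) - 10)*(-19258 + (-69 - 1*(-37))) = (17267 - 10)*(-19258 + (-69 + 37)) = 17257*(-19258 - 32) = 17257*(-19290) = -332887530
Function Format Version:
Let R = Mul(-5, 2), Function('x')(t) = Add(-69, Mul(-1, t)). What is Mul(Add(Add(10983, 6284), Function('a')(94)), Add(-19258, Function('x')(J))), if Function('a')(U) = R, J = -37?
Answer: -332887530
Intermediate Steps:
R = -10
Function('a')(U) = -10
Mul(Add(Add(10983, 6284), Function('a')(94)), Add(-19258, Function('x')(J))) = Mul(Add(Add(10983, 6284), -10), Add(-19258, Add(-69, Mul(-1, -37)))) = Mul(Add(17267, -10), Add(-19258, Add(-69, 37))) = Mul(17257, Add(-19258, -32)) = Mul(17257, -19290) = -332887530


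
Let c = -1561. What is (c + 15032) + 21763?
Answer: 35234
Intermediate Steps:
(c + 15032) + 21763 = (-1561 + 15032) + 21763 = 13471 + 21763 = 35234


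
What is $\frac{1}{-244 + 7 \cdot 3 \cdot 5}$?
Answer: $- \frac{1}{139} \approx -0.0071942$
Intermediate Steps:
$\frac{1}{-244 + 7 \cdot 3 \cdot 5} = \frac{1}{-244 + 21 \cdot 5} = \frac{1}{-244 + 105} = \frac{1}{-139} = - \frac{1}{139}$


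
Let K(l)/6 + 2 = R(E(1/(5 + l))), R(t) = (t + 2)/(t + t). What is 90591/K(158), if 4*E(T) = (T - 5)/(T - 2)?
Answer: 12290179/79 ≈ 1.5557e+5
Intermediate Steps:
E(T) = (-5 + T)/(4*(-2 + T)) (E(T) = ((T - 5)/(T - 2))/4 = ((-5 + T)/(-2 + T))/4 = (-5 + T)/(4*(-2 + T)))
R(t) = (2 + t)/(2*t) (R(t) = (2 + t)/((2*t)) = (2 + t)*(1/(2*t)) = (2 + t)/(2*t))
K(l) = -12 + 12*(-2 + 1/(5 + l))*(2 + (-5 + 1/(5 + l))/(4*(-2 + 1/(5 + l))))/(-5 + 1/(5 + l)) (K(l) = -12 + 6*((2 + (-5 + 1/(5 + l))/(4*(-2 + 1/(5 + l))))/(2*(((-5 + 1/(5 + l))/(4*(-2 + 1/(5 + l))))))) = -12 + 6*((4*(-2 + 1/(5 + l))/(-5 + 1/(5 + l)))*(2 + (-5 + 1/(5 + l))/(4*(-2 + 1/(5 + l))))/2) = -12 + 6*(2*(-2 + 1/(5 + l))*(2 + (-5 + 1/(5 + l))/(4*(-2 + 1/(5 + l))))/(-5 + 1/(5 + l))) = -12 + 12*(-2 + 1/(5 + l))*(2 + (-5 + 1/(5 + l))/(4*(-2 + 1/(5 + l))))/(-5 + 1/(5 + l)))
90591/K(158) = 90591/((3*158/(24 + 5*158))) = 90591/((3*158/(24 + 790))) = 90591/((3*158/814)) = 90591/((3*158*(1/814))) = 90591/(237/407) = 90591*(407/237) = 12290179/79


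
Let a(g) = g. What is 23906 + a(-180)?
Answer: 23726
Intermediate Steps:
23906 + a(-180) = 23906 - 180 = 23726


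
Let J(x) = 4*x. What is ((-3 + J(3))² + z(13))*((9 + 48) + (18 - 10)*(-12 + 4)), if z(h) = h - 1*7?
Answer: -609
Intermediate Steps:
z(h) = -7 + h (z(h) = h - 7 = -7 + h)
((-3 + J(3))² + z(13))*((9 + 48) + (18 - 10)*(-12 + 4)) = ((-3 + 4*3)² + (-7 + 13))*((9 + 48) + (18 - 10)*(-12 + 4)) = ((-3 + 12)² + 6)*(57 + 8*(-8)) = (9² + 6)*(57 - 64) = (81 + 6)*(-7) = 87*(-7) = -609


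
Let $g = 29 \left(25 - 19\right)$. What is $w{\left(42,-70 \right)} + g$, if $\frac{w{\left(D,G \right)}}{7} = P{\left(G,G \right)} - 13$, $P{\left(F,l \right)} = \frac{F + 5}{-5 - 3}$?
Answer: $\frac{1119}{8} \approx 139.88$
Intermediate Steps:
$P{\left(F,l \right)} = - \frac{5}{8} - \frac{F}{8}$ ($P{\left(F,l \right)} = \frac{5 + F}{-8} = \left(5 + F\right) \left(- \frac{1}{8}\right) = - \frac{5}{8} - \frac{F}{8}$)
$w{\left(D,G \right)} = - \frac{763}{8} - \frac{7 G}{8}$ ($w{\left(D,G \right)} = 7 \left(\left(- \frac{5}{8} - \frac{G}{8}\right) - 13\right) = 7 \left(- \frac{109}{8} - \frac{G}{8}\right) = - \frac{763}{8} - \frac{7 G}{8}$)
$g = 174$ ($g = 29 \cdot 6 = 174$)
$w{\left(42,-70 \right)} + g = \left(- \frac{763}{8} - - \frac{245}{4}\right) + 174 = \left(- \frac{763}{8} + \frac{245}{4}\right) + 174 = - \frac{273}{8} + 174 = \frac{1119}{8}$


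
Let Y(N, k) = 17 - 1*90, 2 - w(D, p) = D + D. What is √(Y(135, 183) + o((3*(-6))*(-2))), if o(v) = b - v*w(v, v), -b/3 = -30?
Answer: √2537 ≈ 50.369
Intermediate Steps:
w(D, p) = 2 - 2*D (w(D, p) = 2 - (D + D) = 2 - 2*D)
Y(N, k) = -73 (Y(N, k) = 17 - 90 = -73)
b = 90 (b = -3*(-30) = 90)
o(v) = 90 - v*(2 - 2*v)
√(Y(135, 183) + o((3*(-6))*(-2))) = √(-73 + (90 + 2*((3*(-6))*(-2))*(-1 + (3*(-6))*(-2)))) = √(-73 + (90 + 2*(-18*(-2))*(-1 - 18*(-2)))) = √(-73 + (90 + 2*36*(-1 + 36))) = √(-73 + (90 + 2*36*35)) = √(-73 + (90 + 2520)) = √(-73 + 2610) = √2537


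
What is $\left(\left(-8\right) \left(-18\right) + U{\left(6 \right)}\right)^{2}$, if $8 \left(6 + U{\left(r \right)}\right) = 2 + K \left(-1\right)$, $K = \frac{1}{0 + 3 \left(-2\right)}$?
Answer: $\frac{44049769}{2304} \approx 19119.0$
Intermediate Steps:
$K = - \frac{1}{6}$ ($K = \frac{1}{0 - 6} = \frac{1}{-6} = - \frac{1}{6} \approx -0.16667$)
$U{\left(r \right)} = - \frac{275}{48}$ ($U{\left(r \right)} = -6 + \frac{2 - - \frac{1}{6}}{8} = -6 + \frac{2 + \frac{1}{6}}{8} = -6 + \frac{1}{8} \cdot \frac{13}{6} = -6 + \frac{13}{48} = - \frac{275}{48}$)
$\left(\left(-8\right) \left(-18\right) + U{\left(6 \right)}\right)^{2} = \left(\left(-8\right) \left(-18\right) - \frac{275}{48}\right)^{2} = \left(144 - \frac{275}{48}\right)^{2} = \left(\frac{6637}{48}\right)^{2} = \frac{44049769}{2304}$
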